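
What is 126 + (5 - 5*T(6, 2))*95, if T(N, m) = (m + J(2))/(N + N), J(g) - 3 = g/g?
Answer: 727/2 ≈ 363.50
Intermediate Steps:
J(g) = 4 (J(g) = 3 + g/g = 3 + 1 = 4)
T(N, m) = (4 + m)/(2*N) (T(N, m) = (m + 4)/(N + N) = (4 + m)/((2*N)) = (4 + m)*(1/(2*N)) = (4 + m)/(2*N))
126 + (5 - 5*T(6, 2))*95 = 126 + (5 - 5*(4 + 2)/(2*6))*95 = 126 + (5 - 5*6/(2*6))*95 = 126 + (5 - 5*1/2)*95 = 126 + (5 - 5/2)*95 = 126 + (5/2)*95 = 126 + 475/2 = 727/2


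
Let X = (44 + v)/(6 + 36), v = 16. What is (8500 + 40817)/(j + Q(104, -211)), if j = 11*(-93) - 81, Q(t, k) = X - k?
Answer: -345219/6241 ≈ -55.315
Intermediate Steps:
X = 10/7 (X = (44 + 16)/(6 + 36) = 60/42 = 60*(1/42) = 10/7 ≈ 1.4286)
Q(t, k) = 10/7 - k
j = -1104 (j = -1023 - 81 = -1104)
(8500 + 40817)/(j + Q(104, -211)) = (8500 + 40817)/(-1104 + (10/7 - 1*(-211))) = 49317/(-1104 + (10/7 + 211)) = 49317/(-1104 + 1487/7) = 49317/(-6241/7) = 49317*(-7/6241) = -345219/6241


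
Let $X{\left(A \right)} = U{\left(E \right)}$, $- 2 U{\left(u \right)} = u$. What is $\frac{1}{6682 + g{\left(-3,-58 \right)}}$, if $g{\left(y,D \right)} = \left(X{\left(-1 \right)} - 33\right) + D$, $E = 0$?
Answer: $\frac{1}{6591} \approx 0.00015172$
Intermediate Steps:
$U{\left(u \right)} = - \frac{u}{2}$
$X{\left(A \right)} = 0$ ($X{\left(A \right)} = \left(- \frac{1}{2}\right) 0 = 0$)
$g{\left(y,D \right)} = -33 + D$ ($g{\left(y,D \right)} = \left(0 - 33\right) + D = -33 + D$)
$\frac{1}{6682 + g{\left(-3,-58 \right)}} = \frac{1}{6682 - 91} = \frac{1}{6591}$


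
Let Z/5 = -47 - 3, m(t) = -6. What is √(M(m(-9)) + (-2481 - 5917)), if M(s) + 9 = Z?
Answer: I*√8657 ≈ 93.043*I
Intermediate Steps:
Z = -250 (Z = 5*(-47 - 3) = 5*(-50) = -250)
M(s) = -259 (M(s) = -9 - 250 = -259)
√(M(m(-9)) + (-2481 - 5917)) = √(-259 + (-2481 - 5917)) = √(-259 - 8398) = √(-8657) = I*√8657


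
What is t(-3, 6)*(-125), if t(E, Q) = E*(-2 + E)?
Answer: -1875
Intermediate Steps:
t(-3, 6)*(-125) = -3*(-2 - 3)*(-125) = -3*(-5)*(-125) = 15*(-125) = -1875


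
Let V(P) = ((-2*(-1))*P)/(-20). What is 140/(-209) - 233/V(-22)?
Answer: -2025/19 ≈ -106.58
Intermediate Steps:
V(P) = -P/10 (V(P) = (2*P)*(-1/20) = -P/10)
140/(-209) - 233/V(-22) = 140/(-209) - 233/((-⅒*(-22))) = 140*(-1/209) - 233/11/5 = -140/209 - 233*5/11 = -140/209 - 1165/11 = -2025/19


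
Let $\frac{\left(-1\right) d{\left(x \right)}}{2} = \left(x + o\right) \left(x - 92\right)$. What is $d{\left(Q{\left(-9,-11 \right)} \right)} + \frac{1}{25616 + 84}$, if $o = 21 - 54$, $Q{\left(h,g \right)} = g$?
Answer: $- \frac{232944799}{25700} \approx -9064.0$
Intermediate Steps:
$o = -33$ ($o = 21 - 54 = -33$)
$d{\left(x \right)} = - 2 \left(-92 + x\right) \left(-33 + x\right)$ ($d{\left(x \right)} = - 2 \left(x - 33\right) \left(x - 92\right) = - 2 \left(-33 + x\right) \left(-92 + x\right) = - 2 \left(-92 + x\right) \left(-33 + x\right)$)
$d{\left(Q{\left(-9,-11 \right)} \right)} + \frac{1}{25616 + 84} = \left(-6072 - 2 \left(-11\right)^{2} + 250 \left(-11\right)\right) + \frac{1}{25616 + 84} = \left(-6072 - 242 - 2750\right) + \frac{1}{25700} = -9064 + \frac{1}{25700} = - \frac{232944799}{25700}$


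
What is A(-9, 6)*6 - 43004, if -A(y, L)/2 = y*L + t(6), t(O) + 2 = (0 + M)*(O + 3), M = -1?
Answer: -42224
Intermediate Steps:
t(O) = -5 - O (t(O) = -2 + (0 - 1)*(O + 3) = -2 - (3 + O) = -2 + (-3 - O) = -5 - O)
A(y, L) = 22 - 2*L*y (A(y, L) = -2*(y*L + (-5 - 1*6)) = -2*(L*y + (-5 - 6)) = -2*(L*y - 11) = -2*(-11 + L*y) = 22 - 2*L*y)
A(-9, 6)*6 - 43004 = (22 - 2*6*(-9))*6 - 43004 = (22 + 108)*6 - 43004 = 130*6 - 43004 = 780 - 43004 = -42224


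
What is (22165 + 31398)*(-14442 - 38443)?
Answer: -2832679255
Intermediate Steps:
(22165 + 31398)*(-14442 - 38443) = 53563*(-52885) = -2832679255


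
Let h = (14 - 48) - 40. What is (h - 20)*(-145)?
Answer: 13630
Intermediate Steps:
h = -74 (h = -34 - 40 = -74)
(h - 20)*(-145) = (-74 - 20)*(-145) = -94*(-145) = 13630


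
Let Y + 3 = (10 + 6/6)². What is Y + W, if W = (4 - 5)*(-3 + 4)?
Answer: 117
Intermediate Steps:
W = -1 (W = -1*1 = -1)
Y = 118 (Y = -3 + (10 + 6/6)² = -3 + (10 + 6*(⅙))² = -3 + (10 + 1)² = -3 + 11² = -3 + 121 = 118)
Y + W = 118 - 1 = 117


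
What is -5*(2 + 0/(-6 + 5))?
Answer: -10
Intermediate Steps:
-5*(2 + 0/(-6 + 5)) = -5*(2 + 0/(-1)) = -5*(2 + 0*(-1)) = -5*(2 + 0) = -5*2 = -10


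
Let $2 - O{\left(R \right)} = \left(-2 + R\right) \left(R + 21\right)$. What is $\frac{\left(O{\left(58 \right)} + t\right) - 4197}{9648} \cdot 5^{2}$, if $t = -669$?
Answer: $- \frac{3225}{134} \approx -24.067$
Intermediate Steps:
$O{\left(R \right)} = 2 - \left(-2 + R\right) \left(21 + R\right)$ ($O{\left(R \right)} = 2 - \left(-2 + R\right) \left(R + 21\right) = 2 - \left(-2 + R\right) \left(21 + R\right)$)
$\frac{\left(O{\left(58 \right)} + t\right) - 4197}{9648} \cdot 5^{2} = \frac{\left(\left(44 - 58^{2} - 1102\right) - 669\right) - 4197}{9648} \cdot 5^{2} = \left(\left(\left(44 - 3364 - 1102\right) - 669\right) - 4197\right) \frac{1}{9648} \cdot 25 = \left(\left(-4422 - 669\right) - 4197\right) \frac{1}{9648} \cdot 25 = \left(-5091 - 4197\right) \frac{1}{9648} \cdot 25 = \left(-9288\right) \frac{1}{9648} \cdot 25 = \left(- \frac{129}{134}\right) 25 = - \frac{3225}{134}$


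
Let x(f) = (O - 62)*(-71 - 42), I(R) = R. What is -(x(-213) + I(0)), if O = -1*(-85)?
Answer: 2599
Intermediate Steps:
O = 85
x(f) = -2599 (x(f) = (85 - 62)*(-71 - 42) = 23*(-113) = -2599)
-(x(-213) + I(0)) = -(-2599 + 0) = -1*(-2599) = 2599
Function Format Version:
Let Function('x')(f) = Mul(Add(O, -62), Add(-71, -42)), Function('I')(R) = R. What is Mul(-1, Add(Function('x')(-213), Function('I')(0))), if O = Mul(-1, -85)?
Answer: 2599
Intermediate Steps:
O = 85
Function('x')(f) = -2599 (Function('x')(f) = Mul(Add(85, -62), Add(-71, -42)) = Mul(23, -113) = -2599)
Mul(-1, Add(Function('x')(-213), Function('I')(0))) = Mul(-1, Add(-2599, 0)) = Mul(-1, -2599) = 2599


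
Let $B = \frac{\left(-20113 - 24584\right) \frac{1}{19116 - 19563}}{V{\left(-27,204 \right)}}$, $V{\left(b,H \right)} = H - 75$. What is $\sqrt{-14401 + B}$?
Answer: $\frac{i \sqrt{5320117583562}}{19221} \approx 120.0 i$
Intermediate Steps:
$V{\left(b,H \right)} = -75 + H$
$B = \frac{14899}{19221}$ ($B = \frac{\left(-20113 - 24584\right) \frac{1}{19116 - 19563}}{-75 + 204} = \frac{\left(-44697\right) \frac{1}{-447}}{129} = \left(-44697\right) \left(- \frac{1}{447}\right) \frac{1}{129} = \frac{14899}{149} \cdot \frac{1}{129} = \frac{14899}{19221} \approx 0.77514$)
$\sqrt{-14401 + B} = \sqrt{-14401 + \frac{14899}{19221}} = \sqrt{- \frac{276786722}{19221}} = \frac{i \sqrt{5320117583562}}{19221}$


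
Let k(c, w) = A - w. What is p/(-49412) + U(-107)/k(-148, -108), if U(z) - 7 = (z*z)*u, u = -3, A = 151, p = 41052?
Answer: -38805467/290857 ≈ -133.42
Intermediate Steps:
U(z) = 7 - 3*z² (U(z) = 7 + (z*z)*(-3) = 7 + z²*(-3) = 7 - 3*z²)
k(c, w) = 151 - w
p/(-49412) + U(-107)/k(-148, -108) = 41052/(-49412) + (7 - 3*(-107)²)/(151 - 1*(-108)) = 41052*(-1/49412) + (7 - 3*11449)/(151 + 108) = -933/1123 + (7 - 34347)/259 = -933/1123 - 34340*1/259 = -933/1123 - 34340/259 = -38805467/290857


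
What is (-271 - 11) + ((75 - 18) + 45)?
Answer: -180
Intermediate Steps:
(-271 - 11) + ((75 - 18) + 45) = -282 + (57 + 45) = -282 + 102 = -180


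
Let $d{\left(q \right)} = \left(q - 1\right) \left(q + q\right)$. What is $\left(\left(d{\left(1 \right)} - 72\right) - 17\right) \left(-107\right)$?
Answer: $9523$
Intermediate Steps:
$d{\left(q \right)} = 2 q \left(-1 + q\right)$ ($d{\left(q \right)} = \left(-1 + q\right) 2 q = 2 q \left(-1 + q\right)$)
$\left(\left(d{\left(1 \right)} - 72\right) - 17\right) \left(-107\right) = \left(\left(2 \cdot 1 \left(-1 + 1\right) - 72\right) - 17\right) \left(-107\right) = \left(\left(2 \cdot 1 \cdot 0 - 72\right) - 17\right) \left(-107\right) = \left(\left(0 - 72\right) - 17\right) \left(-107\right) = \left(-72 - 17\right) \left(-107\right) = \left(-89\right) \left(-107\right) = 9523$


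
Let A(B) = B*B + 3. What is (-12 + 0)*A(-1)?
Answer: -48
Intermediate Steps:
A(B) = 3 + B² (A(B) = B² + 3 = 3 + B²)
(-12 + 0)*A(-1) = (-12 + 0)*(3 + (-1)²) = -12*(3 + 1) = -12*4 = -48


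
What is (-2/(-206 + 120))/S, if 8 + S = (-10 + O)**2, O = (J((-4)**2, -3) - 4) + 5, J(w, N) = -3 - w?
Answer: 1/33368 ≈ 2.9969e-5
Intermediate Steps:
O = -18 (O = ((-3 - 1*(-4)**2) - 4) + 5 = ((-3 - 1*16) - 4) + 5 = ((-3 - 16) - 4) + 5 = (-19 - 4) + 5 = -23 + 5 = -18)
S = 776 (S = -8 + (-10 - 18)**2 = -8 + (-28)**2 = -8 + 784 = 776)
(-2/(-206 + 120))/S = -2/(-206 + 120)/776 = -2/(-86)*(1/776) = -2*(-1/86)*(1/776) = (1/43)*(1/776) = 1/33368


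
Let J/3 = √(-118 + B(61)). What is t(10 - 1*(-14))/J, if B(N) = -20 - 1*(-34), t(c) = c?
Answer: -2*I*√26/13 ≈ -0.78446*I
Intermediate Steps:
B(N) = 14 (B(N) = -20 + 34 = 14)
J = 6*I*√26 (J = 3*√(-118 + 14) = 3*√(-104) = 3*(2*I*√26) = 6*I*√26 ≈ 30.594*I)
t(10 - 1*(-14))/J = (10 - 1*(-14))/((6*I*√26)) = (10 + 14)*(-I*√26/156) = 24*(-I*√26/156) = -2*I*√26/13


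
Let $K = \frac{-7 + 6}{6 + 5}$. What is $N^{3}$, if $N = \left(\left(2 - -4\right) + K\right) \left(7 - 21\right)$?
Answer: $- \frac{753571000}{1331} \approx -5.6617 \cdot 10^{5}$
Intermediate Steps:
$K = - \frac{1}{11} \approx -0.090909$
$N = - \frac{910}{11}$ ($N = \left(\left(2 - -4\right) - \frac{1}{11}\right) \left(7 - 21\right) = \left(\left(2 + 4\right) - \frac{1}{11}\right) \left(-14\right) = \left(6 - \frac{1}{11}\right) \left(-14\right) = \frac{65}{11} \left(-14\right) = - \frac{910}{11} \approx -82.727$)
$N^{3} = \left(- \frac{910}{11}\right)^{3} = - \frac{753571000}{1331}$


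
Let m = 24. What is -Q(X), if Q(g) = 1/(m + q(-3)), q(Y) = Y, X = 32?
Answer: -1/21 ≈ -0.047619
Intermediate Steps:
Q(g) = 1/21 (Q(g) = 1/(24 - 3) = 1/21)
-Q(X) = -1*1/21 = -1/21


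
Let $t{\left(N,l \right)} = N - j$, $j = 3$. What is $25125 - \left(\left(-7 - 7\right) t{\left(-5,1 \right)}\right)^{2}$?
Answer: $12581$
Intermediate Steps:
$t{\left(N,l \right)} = -3 + N$ ($t{\left(N,l \right)} = N - 3 = -3 + N$)
$25125 - \left(\left(-7 - 7\right) t{\left(-5,1 \right)}\right)^{2} = 25125 - \left(\left(-7 - 7\right) \left(-3 - 5\right)\right)^{2} = 25125 - \left(\left(-14\right) \left(-8\right)\right)^{2} = 25125 - 112^{2} = 25125 - 12544 = 12581$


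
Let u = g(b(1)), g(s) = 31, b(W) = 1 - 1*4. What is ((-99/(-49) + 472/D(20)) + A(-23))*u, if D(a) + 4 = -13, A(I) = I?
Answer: -1258724/833 ≈ -1511.1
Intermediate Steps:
b(W) = -3 (b(W) = 1 - 4 = -3)
D(a) = -17 (D(a) = -4 - 13 = -17)
u = 31
((-99/(-49) + 472/D(20)) + A(-23))*u = ((-99/(-49) + 472/(-17)) - 23)*31 = ((-99*(-1/49) + 472*(-1/17)) - 23)*31 = ((99/49 - 472/17) - 23)*31 = (-21445/833 - 23)*31 = -40604/833*31 = -1258724/833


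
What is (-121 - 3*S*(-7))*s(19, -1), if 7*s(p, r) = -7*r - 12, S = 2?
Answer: 395/7 ≈ 56.429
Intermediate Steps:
s(p, r) = -12/7 - r (s(p, r) = (-7*r - 12)/7 = (-12 - 7*r)/7 = -12/7 - r)
(-121 - 3*S*(-7))*s(19, -1) = (-121 - 3*2*(-7))*(-12/7 - 1*(-1)) = (-121 - 6*(-7))*(-12/7 + 1) = (-121 + 42)*(-5/7) = -79*(-5/7) = 395/7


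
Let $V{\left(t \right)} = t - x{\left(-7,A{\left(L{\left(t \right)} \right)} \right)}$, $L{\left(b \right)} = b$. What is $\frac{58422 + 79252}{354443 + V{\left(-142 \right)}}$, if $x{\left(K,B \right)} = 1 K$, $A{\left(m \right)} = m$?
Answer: $\frac{68837}{177154} \approx 0.38857$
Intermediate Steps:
$x{\left(K,B \right)} = K$
$V{\left(t \right)} = 7 + t$ ($V{\left(t \right)} = t - -7 = t + 7 = 7 + t$)
$\frac{58422 + 79252}{354443 + V{\left(-142 \right)}} = \frac{58422 + 79252}{354443 + \left(7 - 142\right)} = \frac{137674}{354443 - 135} = \frac{137674}{354308} = 137674 \cdot \frac{1}{354308} = \frac{68837}{177154}$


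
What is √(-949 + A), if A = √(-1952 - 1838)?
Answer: √(-949 + I*√3790) ≈ 0.99868 + 30.822*I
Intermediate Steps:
A = I*√3790 (A = √(-3790) = I*√3790 ≈ 61.563*I)
√(-949 + A) = √(-949 + I*√3790)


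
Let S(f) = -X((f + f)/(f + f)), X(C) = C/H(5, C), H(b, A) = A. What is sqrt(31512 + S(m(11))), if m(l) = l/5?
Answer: sqrt(31511) ≈ 177.51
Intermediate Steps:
X(C) = 1 (X(C) = C/C = 1)
m(l) = l/5 (m(l) = l*(1/5) = l/5)
S(f) = -1 (S(f) = -1*1 = -1)
sqrt(31512 + S(m(11))) = sqrt(31512 - 1) = sqrt(31511)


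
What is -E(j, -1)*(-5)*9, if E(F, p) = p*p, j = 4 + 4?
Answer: 45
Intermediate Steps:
j = 8
E(F, p) = p²
-E(j, -1)*(-5)*9 = -(-1)²*(-5)*9 = -1*(-5)*9 = -(-5)*9 = -1*(-45) = 45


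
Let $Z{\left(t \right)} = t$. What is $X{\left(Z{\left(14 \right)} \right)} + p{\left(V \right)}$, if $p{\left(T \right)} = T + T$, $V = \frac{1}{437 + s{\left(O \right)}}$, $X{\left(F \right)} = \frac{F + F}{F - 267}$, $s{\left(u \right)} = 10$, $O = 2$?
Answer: $- \frac{12010}{113091} \approx -0.1062$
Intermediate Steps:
$X{\left(F \right)} = \frac{2 F}{-267 + F}$
$V = \frac{1}{447}$ ($V = \frac{1}{437 + 10} = \frac{1}{447} \approx 0.0022371$)
$p{\left(T \right)} = 2 T$
$X{\left(Z{\left(14 \right)} \right)} + p{\left(V \right)} = 2 \cdot 14 \frac{1}{-267 + 14} + 2 \cdot \frac{1}{447} = 2 \cdot 14 \frac{1}{-253} + \frac{2}{447} = 2 \cdot 14 \left(- \frac{1}{253}\right) + \frac{2}{447} = - \frac{28}{253} + \frac{2}{447} = - \frac{12010}{113091}$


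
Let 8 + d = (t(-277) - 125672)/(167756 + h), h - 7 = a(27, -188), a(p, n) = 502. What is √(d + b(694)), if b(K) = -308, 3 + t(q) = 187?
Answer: 2*I*√2242014517355/168265 ≈ 17.797*I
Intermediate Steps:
t(q) = 184 (t(q) = -3 + 187 = 184)
h = 509 (h = 7 + 502 = 509)
d = -1471608/168265 (d = -8 + (184 - 125672)/(167756 + 509) = -8 - 125488/168265 = -1471608/168265 ≈ -8.7458)
√(d + b(694)) = √(-1471608/168265 - 308) = √(-53297228/168265) = 2*I*√2242014517355/168265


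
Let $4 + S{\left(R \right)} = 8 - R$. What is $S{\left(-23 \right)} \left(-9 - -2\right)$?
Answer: $-189$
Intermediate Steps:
$S{\left(R \right)} = 4 - R$ ($S{\left(R \right)} = -4 - \left(-8 + R\right) = 4 - R$)
$S{\left(-23 \right)} \left(-9 - -2\right) = \left(4 - -23\right) \left(-9 - -2\right) = \left(4 + 23\right) \left(-9 + 2\right) = 27 \left(-7\right) = -189$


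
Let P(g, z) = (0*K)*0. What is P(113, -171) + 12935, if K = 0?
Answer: 12935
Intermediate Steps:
P(g, z) = 0 (P(g, z) = (0*0)*0 = 0*0 = 0)
P(113, -171) + 12935 = 0 + 12935 = 12935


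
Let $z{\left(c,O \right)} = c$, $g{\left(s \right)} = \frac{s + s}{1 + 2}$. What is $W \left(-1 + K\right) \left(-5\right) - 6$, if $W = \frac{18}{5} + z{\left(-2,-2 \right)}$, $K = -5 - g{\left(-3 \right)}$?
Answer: $26$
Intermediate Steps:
$g{\left(s \right)} = \frac{2 s}{3}$
$K = -3$ ($K = -5 - \frac{2}{3} \left(-3\right) = -5 - -2 = -5 + 2 = -3$)
$W = \frac{8}{5}$ ($W = \frac{18}{5} - 2 = \frac{8}{5} \approx 1.6$)
$W \left(-1 + K\right) \left(-5\right) - 6 = \frac{8 \left(-1 - 3\right) \left(-5\right)}{5} - 6 = \frac{8 \left(\left(-4\right) \left(-5\right)\right)}{5} - 6 = \frac{8}{5} \cdot 20 - 6 = 32 - 6 = 26$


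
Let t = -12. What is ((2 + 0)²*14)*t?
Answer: -672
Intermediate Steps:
((2 + 0)²*14)*t = ((2 + 0)²*14)*(-12) = (2²*14)*(-12) = (4*14)*(-12) = 56*(-12) = -672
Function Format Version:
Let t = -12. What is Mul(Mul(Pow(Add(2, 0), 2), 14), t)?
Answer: -672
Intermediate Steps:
Mul(Mul(Pow(Add(2, 0), 2), 14), t) = Mul(Mul(Pow(Add(2, 0), 2), 14), -12) = Mul(Mul(Pow(2, 2), 14), -12) = Mul(Mul(4, 14), -12) = Mul(56, -12) = -672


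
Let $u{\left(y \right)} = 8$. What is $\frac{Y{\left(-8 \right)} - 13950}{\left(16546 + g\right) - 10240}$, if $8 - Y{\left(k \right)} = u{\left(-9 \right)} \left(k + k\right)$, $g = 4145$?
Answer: $- \frac{13814}{10451} \approx -1.3218$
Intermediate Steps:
$Y{\left(k \right)} = 8 - 16 k$ ($Y{\left(k \right)} = 8 - 8 \left(k + k\right) = 8 - 8 \cdot 2 k = 8 - 16 k$)
$\frac{Y{\left(-8 \right)} - 13950}{\left(16546 + g\right) - 10240} = \frac{\left(8 - -128\right) - 13950}{\left(16546 + 4145\right) - 10240} = \frac{\left(8 + 128\right) - 13950}{20691 - 10240} = \frac{136 - 13950}{10451} = \left(-13814\right) \frac{1}{10451} = - \frac{13814}{10451}$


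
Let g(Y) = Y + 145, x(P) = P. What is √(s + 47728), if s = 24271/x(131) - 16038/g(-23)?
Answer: √3051159499590/7991 ≈ 218.59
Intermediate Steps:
g(Y) = 145 + Y
s = 430042/7991 (s = 24271/131 - 16038/(145 - 23) = 24271*(1/131) - 16038/122 = 24271/131 - 16038*1/122 = 24271/131 - 8019/61 = 430042/7991 ≈ 53.816)
√(s + 47728) = √(430042/7991 + 47728) = √(381824490/7991) = √3051159499590/7991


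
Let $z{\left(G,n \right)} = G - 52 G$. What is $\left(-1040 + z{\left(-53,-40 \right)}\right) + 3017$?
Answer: $4680$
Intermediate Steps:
$z{\left(G,n \right)} = - 51 G$
$\left(-1040 + z{\left(-53,-40 \right)}\right) + 3017 = \left(-1040 - -2703\right) + 3017 = \left(-1040 + 2703\right) + 3017 = 1663 + 3017 = 4680$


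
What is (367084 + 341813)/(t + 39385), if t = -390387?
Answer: -708897/351002 ≈ -2.0196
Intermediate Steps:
(367084 + 341813)/(t + 39385) = (367084 + 341813)/(-390387 + 39385) = 708897/(-351002) = 708897*(-1/351002) = -708897/351002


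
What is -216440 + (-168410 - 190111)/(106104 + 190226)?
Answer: -64138023721/296330 ≈ -2.1644e+5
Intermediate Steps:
-216440 + (-168410 - 190111)/(106104 + 190226) = -216440 - 358521/296330 = -64138023721/296330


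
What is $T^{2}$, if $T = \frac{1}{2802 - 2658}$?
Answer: $\frac{1}{20736} \approx 4.8225 \cdot 10^{-5}$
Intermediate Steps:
$T = \frac{1}{144} \approx 0.0069444$
$T^{2} = \left(\frac{1}{144}\right)^{2} = \frac{1}{20736}$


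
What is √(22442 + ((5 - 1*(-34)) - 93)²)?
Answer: √25358 ≈ 159.24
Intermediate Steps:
√(22442 + ((5 - 1*(-34)) - 93)²) = √(22442 + ((5 + 34) - 93)²) = √(22442 + (39 - 93)²) = √(22442 + (-54)²) = √(22442 + 2916) = √25358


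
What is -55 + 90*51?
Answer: 4535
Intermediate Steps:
-55 + 90*51 = -55 + 4590 = 4535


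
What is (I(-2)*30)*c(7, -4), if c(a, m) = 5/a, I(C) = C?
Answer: -300/7 ≈ -42.857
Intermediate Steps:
(I(-2)*30)*c(7, -4) = (-2*30)*(5/7) = -300/7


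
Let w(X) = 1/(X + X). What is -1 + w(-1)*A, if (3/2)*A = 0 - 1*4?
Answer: ⅓ ≈ 0.33333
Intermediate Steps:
A = -8/3 (A = 2*(0 - 1*4)/3 = 2*(0 - 4)/3 = (⅔)*(-4) = -8/3 ≈ -2.6667)
w(X) = 1/(2*X)
-1 + w(-1)*A = -1 + ((½)/(-1))*(-8/3) = -1 + ((½)*(-1))*(-8/3) = -1 - ½*(-8/3) = -1 + 4/3 = ⅓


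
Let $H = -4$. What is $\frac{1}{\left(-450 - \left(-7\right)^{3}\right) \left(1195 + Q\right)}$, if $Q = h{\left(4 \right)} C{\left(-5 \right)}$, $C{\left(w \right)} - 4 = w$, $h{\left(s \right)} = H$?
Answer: $- \frac{1}{128293} \approx -7.7947 \cdot 10^{-6}$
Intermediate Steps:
$h{\left(s \right)} = -4$
$C{\left(w \right)} = 4 + w$
$Q = 4$ ($Q = - 4 \left(4 - 5\right) = \left(-4\right) \left(-1\right) = 4$)
$\frac{1}{\left(-450 - \left(-7\right)^{3}\right) \left(1195 + Q\right)} = \frac{1}{\left(-450 - \left(-7\right)^{3}\right) \left(1195 + 4\right)} = \frac{1}{\left(-450 - -343\right) 1199} = \frac{1}{\left(-450 + 343\right) 1199} = \frac{1}{\left(-107\right) 1199} = \frac{1}{-128293} = - \frac{1}{128293}$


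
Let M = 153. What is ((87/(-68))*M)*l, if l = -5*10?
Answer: 19575/2 ≈ 9787.5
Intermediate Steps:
l = -50
((87/(-68))*M)*l = ((87/(-68))*153)*(-50) = ((87*(-1/68))*153)*(-50) = -87/68*153*(-50) = -783/4*(-50) = 19575/2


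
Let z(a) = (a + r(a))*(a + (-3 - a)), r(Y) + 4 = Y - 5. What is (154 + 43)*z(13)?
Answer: -10047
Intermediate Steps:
r(Y) = -9 + Y (r(Y) = -4 + (Y - 5) = -4 + (-5 + Y) = -9 + Y)
z(a) = 27 - 6*a (z(a) = (a + (-9 + a))*(a + (-3 - a)) = (-9 + 2*a)*(-3) = 27 - 6*a)
(154 + 43)*z(13) = (154 + 43)*(27 - 6*13) = 197*(27 - 78) = 197*(-51) = -10047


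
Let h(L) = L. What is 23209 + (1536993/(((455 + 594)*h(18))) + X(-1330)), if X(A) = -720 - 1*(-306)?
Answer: 47994687/2098 ≈ 22876.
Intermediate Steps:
X(A) = -414 (X(A) = -720 + 306 = -414)
23209 + (1536993/(((455 + 594)*h(18))) + X(-1330)) = 23209 + (1536993/(((455 + 594)*18)) - 414) = 23209 + (1536993/((1049*18)) - 414) = 23209 + (1536993/18882 - 414) = 23209 + (1536993*(1/18882) - 414) = 23209 + (170777/2098 - 414) = 23209 - 697795/2098 = 47994687/2098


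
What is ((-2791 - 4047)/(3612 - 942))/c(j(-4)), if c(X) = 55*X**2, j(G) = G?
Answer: -3419/1174800 ≈ -0.0029103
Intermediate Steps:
((-2791 - 4047)/(3612 - 942))/c(j(-4)) = ((-2791 - 4047)/(3612 - 942))/((55*(-4)**2)) = (-6838/2670)/((55*16)) = -6838*1/2670/880 = -3419/1335*1/880 = -3419/1174800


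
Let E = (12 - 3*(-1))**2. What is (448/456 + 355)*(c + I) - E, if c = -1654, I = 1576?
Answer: -531841/19 ≈ -27992.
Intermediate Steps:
E = 225 (E = (12 + 3)**2 = 15**2 = 225)
(448/456 + 355)*(c + I) - E = (448/456 + 355)*(-1654 + 1576) - 1*225 = (448*(1/456) + 355)*(-78) - 225 = (56/57 + 355)*(-78) - 225 = (20291/57)*(-78) - 225 = -527566/19 - 225 = -531841/19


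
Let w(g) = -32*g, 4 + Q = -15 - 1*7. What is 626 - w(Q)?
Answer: -206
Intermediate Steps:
Q = -26 (Q = -4 + (-15 - 1*7) = -4 + (-15 - 7) = -4 - 22 = -26)
626 - w(Q) = 626 - (-32)*(-26) = 626 - 1*832 = 626 - 832 = -206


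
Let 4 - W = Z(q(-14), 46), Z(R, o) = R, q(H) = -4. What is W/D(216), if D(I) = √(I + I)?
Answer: 2*√3/9 ≈ 0.38490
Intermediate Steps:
D(I) = √2*√I (D(I) = √(2*I) = √2*√I)
W = 8 (W = 4 - 1*(-4) = 4 + 4 = 8)
W/D(216) = 8/((√2*√216)) = 8/((√2*(6*√6))) = 8/((12*√3)) = 8*(√3/36) = 2*√3/9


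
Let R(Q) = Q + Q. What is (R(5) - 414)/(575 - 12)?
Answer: -404/563 ≈ -0.71758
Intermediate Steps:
R(Q) = 2*Q
(R(5) - 414)/(575 - 12) = (2*5 - 414)/(575 - 12) = (10 - 414)/563 = -404*1/563 = -404/563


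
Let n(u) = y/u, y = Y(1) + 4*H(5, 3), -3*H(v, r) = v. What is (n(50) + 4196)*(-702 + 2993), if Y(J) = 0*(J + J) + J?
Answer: 1441916453/150 ≈ 9.6128e+6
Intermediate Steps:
H(v, r) = -v/3
Y(J) = J (Y(J) = 0*(2*J) + J = 0 + J = J)
y = -17/3 (y = 1 + 4*(-⅓*5) = 1 + 4*(-5/3) = 1 - 20/3 = -17/3 ≈ -5.6667)
n(u) = -17/(3*u)
(n(50) + 4196)*(-702 + 2993) = (-17/3/50 + 4196)*(-702 + 2993) = (-17/3*1/50 + 4196)*2291 = (-17/150 + 4196)*2291 = (629383/150)*2291 = 1441916453/150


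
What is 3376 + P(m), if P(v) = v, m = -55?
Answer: 3321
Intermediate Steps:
3376 + P(m) = 3376 - 55 = 3321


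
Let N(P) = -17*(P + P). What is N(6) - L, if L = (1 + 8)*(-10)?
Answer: -114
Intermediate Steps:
N(P) = -34*P
L = -90 (L = 9*(-10) = -90)
N(6) - L = -34*6 - 1*(-90) = -204 + 90 = -114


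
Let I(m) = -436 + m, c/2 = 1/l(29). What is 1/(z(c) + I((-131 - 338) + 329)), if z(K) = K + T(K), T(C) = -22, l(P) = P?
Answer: -29/17340 ≈ -0.0016724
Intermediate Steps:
c = 2/29 ≈ 0.068966
z(K) = -22 + K (z(K) = K - 22 = -22 + K)
1/(z(c) + I((-131 - 338) + 329)) = 1/((-22 + 2/29) + (-436 + ((-131 - 338) + 329))) = 1/(-636/29 + (-436 + (-469 + 329))) = 1/(-636/29 + (-436 - 140)) = 1/(-636/29 - 576) = 1/(-17340/29) = -29/17340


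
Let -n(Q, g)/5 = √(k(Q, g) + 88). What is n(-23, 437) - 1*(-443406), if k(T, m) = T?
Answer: 443406 - 5*√65 ≈ 4.4337e+5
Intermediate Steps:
n(Q, g) = -5*√(88 + Q) (n(Q, g) = -5*√(Q + 88) = -5*√(88 + Q))
n(-23, 437) - 1*(-443406) = -5*√(88 - 23) - 1*(-443406) = -5*√65 + 443406 = 443406 - 5*√65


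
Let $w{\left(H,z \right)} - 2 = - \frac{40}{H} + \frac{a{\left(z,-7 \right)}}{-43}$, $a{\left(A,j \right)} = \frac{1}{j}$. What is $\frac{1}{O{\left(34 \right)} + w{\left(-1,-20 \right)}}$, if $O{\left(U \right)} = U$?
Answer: $\frac{301}{22877} \approx 0.013157$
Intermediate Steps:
$w{\left(H,z \right)} = \frac{603}{301} - \frac{40}{H}$ ($w{\left(H,z \right)} = 2 + \left(- \frac{40}{H} + \frac{1}{\left(-7\right) \left(-43\right)}\right) = 2 - \left(- \frac{1}{301} + \frac{40}{H}\right) = 2 + \left(- \frac{40}{H} + \frac{1}{301}\right) = 2 + \left(\frac{1}{301} - \frac{40}{H}\right) = \frac{603}{301} - \frac{40}{H}$)
$\frac{1}{O{\left(34 \right)} + w{\left(-1,-20 \right)}} = \frac{1}{34 - \left(- \frac{603}{301} + \frac{40}{-1}\right)} = \frac{1}{34 + \left(\frac{603}{301} - -40\right)} = \frac{1}{34 + \left(\frac{603}{301} + 40\right)} = \frac{1}{34 + \frac{12643}{301}} = \frac{1}{\frac{22877}{301}} = \frac{301}{22877}$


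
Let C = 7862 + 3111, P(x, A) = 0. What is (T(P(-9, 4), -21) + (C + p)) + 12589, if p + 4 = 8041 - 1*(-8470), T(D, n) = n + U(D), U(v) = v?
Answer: 40048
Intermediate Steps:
T(D, n) = D + n (T(D, n) = n + D = D + n)
p = 16507 (p = -4 + (8041 - 1*(-8470)) = -4 + (8041 + 8470) = -4 + 16511 = 16507)
C = 10973
(T(P(-9, 4), -21) + (C + p)) + 12589 = ((0 - 21) + (10973 + 16507)) + 12589 = (-21 + 27480) + 12589 = 27459 + 12589 = 40048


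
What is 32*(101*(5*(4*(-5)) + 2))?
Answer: -316736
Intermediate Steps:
32*(101*(5*(4*(-5)) + 2)) = 32*(101*(5*(-20) + 2)) = 32*(101*(-100 + 2)) = 32*(101*(-98)) = 32*(-9898) = -316736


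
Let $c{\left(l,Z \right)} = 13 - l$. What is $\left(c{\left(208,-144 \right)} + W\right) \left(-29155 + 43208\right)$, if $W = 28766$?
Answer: $401508263$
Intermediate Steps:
$\left(c{\left(208,-144 \right)} + W\right) \left(-29155 + 43208\right) = \left(\left(13 - 208\right) + 28766\right) \left(-29155 + 43208\right) = \left(\left(13 - 208\right) + 28766\right) 14053 = \left(-195 + 28766\right) 14053 = 28571 \cdot 14053 = 401508263$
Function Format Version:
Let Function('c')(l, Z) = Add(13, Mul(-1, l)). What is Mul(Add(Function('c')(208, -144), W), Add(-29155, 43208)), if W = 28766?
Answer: 401508263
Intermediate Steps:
Mul(Add(Function('c')(208, -144), W), Add(-29155, 43208)) = Mul(Add(Add(13, Mul(-1, 208)), 28766), Add(-29155, 43208)) = Mul(Add(Add(13, -208), 28766), 14053) = Mul(Add(-195, 28766), 14053) = Mul(28571, 14053) = 401508263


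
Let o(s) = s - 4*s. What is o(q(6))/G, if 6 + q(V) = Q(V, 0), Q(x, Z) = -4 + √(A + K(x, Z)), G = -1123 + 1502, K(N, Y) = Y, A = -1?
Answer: 30/379 - 3*I/379 ≈ 0.079156 - 0.0079156*I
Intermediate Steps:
G = 379
Q(x, Z) = -4 + √(-1 + Z)
q(V) = -10 + I (q(V) = -6 + (-4 + √(-1 + 0)) = -6 + (-4 + √(-1)) = -6 + (-4 + I) = -10 + I)
o(s) = -3*s
o(q(6))/G = -3*(-10 + I)/379 = (30 - 3*I)*(1/379) = 30/379 - 3*I/379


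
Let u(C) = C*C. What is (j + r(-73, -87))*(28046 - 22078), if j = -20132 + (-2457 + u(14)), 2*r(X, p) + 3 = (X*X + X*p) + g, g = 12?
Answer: -98761448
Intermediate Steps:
r(X, p) = 9/2 + X²/2 + X*p/2 (r(X, p) = -3/2 + ((X*X + X*p) + 12)/2 = -3/2 + ((X² + X*p) + 12)/2 = -3/2 + (12 + X² + X*p)/2 = -3/2 + (6 + X²/2 + X*p/2) = 9/2 + X²/2 + X*p/2)
u(C) = C²
j = -22393 (j = -20132 + (-2457 + 14²) = -20132 + (-2457 + 196) = -20132 - 2261 = -22393)
(j + r(-73, -87))*(28046 - 22078) = (-22393 + (9/2 + (½)*(-73)² + (½)*(-73)*(-87)))*(28046 - 22078) = (-22393 + (9/2 + (½)*5329 + 6351/2))*5968 = (-22393 + (9/2 + 5329/2 + 6351/2))*5968 = (-22393 + 11689/2)*5968 = -33097/2*5968 = -98761448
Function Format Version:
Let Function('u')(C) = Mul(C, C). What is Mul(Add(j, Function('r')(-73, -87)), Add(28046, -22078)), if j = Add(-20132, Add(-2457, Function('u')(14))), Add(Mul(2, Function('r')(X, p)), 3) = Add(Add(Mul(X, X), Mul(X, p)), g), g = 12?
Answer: -98761448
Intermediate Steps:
Function('r')(X, p) = Add(Rational(9, 2), Mul(Rational(1, 2), Pow(X, 2)), Mul(Rational(1, 2), X, p)) (Function('r')(X, p) = Add(Rational(-3, 2), Mul(Rational(1, 2), Add(Add(Mul(X, X), Mul(X, p)), 12))) = Add(Rational(-3, 2), Mul(Rational(1, 2), Add(Add(Pow(X, 2), Mul(X, p)), 12))) = Add(Rational(-3, 2), Mul(Rational(1, 2), Add(12, Pow(X, 2), Mul(X, p)))) = Add(Rational(-3, 2), Add(6, Mul(Rational(1, 2), Pow(X, 2)), Mul(Rational(1, 2), X, p))) = Add(Rational(9, 2), Mul(Rational(1, 2), Pow(X, 2)), Mul(Rational(1, 2), X, p)))
Function('u')(C) = Pow(C, 2)
j = -22393 (j = Add(-20132, Add(-2457, Pow(14, 2))) = Add(-20132, Add(-2457, 196)) = Add(-20132, -2261) = -22393)
Mul(Add(j, Function('r')(-73, -87)), Add(28046, -22078)) = Mul(Add(-22393, Add(Rational(9, 2), Mul(Rational(1, 2), Pow(-73, 2)), Mul(Rational(1, 2), -73, -87))), Add(28046, -22078)) = Mul(Add(-22393, Add(Rational(9, 2), Mul(Rational(1, 2), 5329), Rational(6351, 2))), 5968) = Mul(Add(-22393, Add(Rational(9, 2), Rational(5329, 2), Rational(6351, 2))), 5968) = Mul(Add(-22393, Rational(11689, 2)), 5968) = Mul(Rational(-33097, 2), 5968) = -98761448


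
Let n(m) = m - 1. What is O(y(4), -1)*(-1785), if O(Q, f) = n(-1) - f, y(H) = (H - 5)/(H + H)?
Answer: 1785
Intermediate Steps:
n(m) = -1 + m
y(H) = (-5 + H)/(2*H) (y(H) = (-5 + H)/((2*H)) = (-5 + H)*(1/(2*H)) = (-5 + H)/(2*H))
O(Q, f) = -2 - f (O(Q, f) = (-1 - 1) - f = -2 - f)
O(y(4), -1)*(-1785) = (-2 - 1*(-1))*(-1785) = (-2 + 1)*(-1785) = -1*(-1785) = 1785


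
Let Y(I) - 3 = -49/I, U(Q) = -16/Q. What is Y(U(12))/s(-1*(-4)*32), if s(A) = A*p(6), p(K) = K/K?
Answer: 159/512 ≈ 0.31055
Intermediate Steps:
p(K) = 1
s(A) = A (s(A) = A*1 = A)
Y(I) = 3 - 49/I
Y(U(12))/s(-1*(-4)*32) = (3 - 49/((-16/12)))/((-1*(-4)*32)) = (3 - 49/((-16*1/12)))/((4*32)) = (3 - 49/(-4/3))/128 = (3 - 49*(-3/4))*(1/128) = (3 + 147/4)*(1/128) = (159/4)*(1/128) = 159/512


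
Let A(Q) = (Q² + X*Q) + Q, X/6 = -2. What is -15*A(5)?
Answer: 450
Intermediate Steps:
X = -12 (X = 6*(-2) = -12)
A(Q) = Q² - 11*Q (A(Q) = (Q² - 12*Q) + Q = Q² - 11*Q)
-15*A(5) = -75*(-11 + 5) = -75*(-6) = -15*(-30) = 450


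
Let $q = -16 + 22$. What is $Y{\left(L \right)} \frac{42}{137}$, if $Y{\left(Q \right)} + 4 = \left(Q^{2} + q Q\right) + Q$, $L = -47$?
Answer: $\frac{78792}{137} \approx 575.12$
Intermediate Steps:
$q = 6$
$Y{\left(Q \right)} = -4 + Q^{2} + 7 Q$ ($Y{\left(Q \right)} = -4 + \left(\left(Q^{2} + 6 Q\right) + Q\right) = -4 + \left(Q^{2} + 7 Q\right) = -4 + Q^{2} + 7 Q$)
$Y{\left(L \right)} \frac{42}{137} = \left(-4 + \left(-47\right)^{2} + 7 \left(-47\right)\right) \frac{42}{137} = \left(-4 + 2209 - 329\right) 42 \cdot \frac{1}{137} = 1876 \cdot \frac{42}{137} = \frac{78792}{137}$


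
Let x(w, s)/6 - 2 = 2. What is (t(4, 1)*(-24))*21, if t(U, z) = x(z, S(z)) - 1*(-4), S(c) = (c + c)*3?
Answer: -14112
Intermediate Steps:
S(c) = 6*c (S(c) = (2*c)*3 = 6*c)
x(w, s) = 24 (x(w, s) = 12 + 6*2 = 12 + 12 = 24)
t(U, z) = 28 (t(U, z) = 24 - 1*(-4) = 24 + 4 = 28)
(t(4, 1)*(-24))*21 = (28*(-24))*21 = -672*21 = -14112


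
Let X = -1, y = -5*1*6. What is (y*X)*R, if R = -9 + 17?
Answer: 240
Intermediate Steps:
R = 8
y = -30 (y = -5*6 = -30)
(y*X)*R = -30*(-1)*8 = 30*8 = 240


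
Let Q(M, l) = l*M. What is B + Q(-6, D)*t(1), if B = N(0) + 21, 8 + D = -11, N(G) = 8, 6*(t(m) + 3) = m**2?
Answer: -294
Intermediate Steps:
t(m) = -3 + m**2/6
D = -19 (D = -8 - 11 = -19)
Q(M, l) = M*l
B = 29 (B = 8 + 21 = 29)
B + Q(-6, D)*t(1) = 29 + (-6*(-19))*(-3 + (1/6)*1**2) = 29 + 114*(-3 + (1/6)*1) = 29 + 114*(-3 + 1/6) = 29 + 114*(-17/6) = 29 - 323 = -294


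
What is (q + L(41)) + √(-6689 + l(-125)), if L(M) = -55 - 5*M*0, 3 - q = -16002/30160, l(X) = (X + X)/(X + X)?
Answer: -776159/15080 + 4*I*√418 ≈ -51.469 + 81.78*I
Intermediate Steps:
l(X) = 1 (l(X) = (2*X)/((2*X)) = (2*X)*(1/(2*X)) = 1)
q = 53241/15080 (q = 3 - (-16002)/30160 = 3 - 1*(-8001/15080) = 3 + 8001/15080 = 53241/15080 ≈ 3.5306)
L(M) = -55 (L(M) = -55 + 0 = -55)
(q + L(41)) + √(-6689 + l(-125)) = (53241/15080 - 55) + √(-6689 + 1) = -776159/15080 + √(-6688) = -776159/15080 + 4*I*√418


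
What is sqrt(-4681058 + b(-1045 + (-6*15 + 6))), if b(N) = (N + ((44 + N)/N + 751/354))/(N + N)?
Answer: I*sqrt(747718943854108983)/399666 ≈ 2163.6*I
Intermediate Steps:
b(N) = (751/354 + N + (44 + N)/N)/(2*N) (b(N) = (N + ((44 + N)/N + 751*(1/354)))/((2*N)) = (N + ((44 + N)/N + 751/354))*(1/(2*N)) = (N + (751/354 + (44 + N)/N))*(1/(2*N)) = (751/354 + N + (44 + N)/N)*(1/(2*N)) = (751/354 + N + (44 + N)/N)/(2*N))
sqrt(-4681058 + b(-1045 + (-6*15 + 6))) = sqrt(-4681058 + (1/2 + 22/(-1045 + (-6*15 + 6))**2 + 1105/(708*(-1045 + (-6*15 + 6))))) = sqrt(-4681058 + (1/2 + 22/(-1045 + (-90 + 6))**2 + 1105/(708*(-1045 + (-90 + 6))))) = sqrt(-4681058 + (1/2 + 22/(-1045 - 84)**2 + 1105/(708*(-1045 - 84)))) = sqrt(-4681058 + (1/2 + 22/(-1129)**2 + (1105/708)/(-1129))) = sqrt(-4681058 + (1/2 + 22*(1/1274641) + (1105/708)*(-1/1129))) = sqrt(-4681058 + (1/2 + 22/1274641 - 1105/799332)) = sqrt(-4681058 + 449990945/902445828) = sqrt(-4224400812735079/902445828) = I*sqrt(747718943854108983)/399666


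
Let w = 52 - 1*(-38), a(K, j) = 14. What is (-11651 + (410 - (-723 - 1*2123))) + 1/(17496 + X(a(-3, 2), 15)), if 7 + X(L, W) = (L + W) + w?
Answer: -147819159/17608 ≈ -8395.0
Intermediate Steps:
w = 90 (w = 52 + 38 = 90)
X(L, W) = 83 + L + W (X(L, W) = -7 + ((L + W) + 90) = -7 + (90 + L + W) = 83 + L + W)
(-11651 + (410 - (-723 - 1*2123))) + 1/(17496 + X(a(-3, 2), 15)) = (-11651 + (410 - (-723 - 1*2123))) + 1/(17496 + (83 + 14 + 15)) = (-11651 + (410 - (-723 - 2123))) + 1/(17496 + 112) = (-11651 + (410 - 1*(-2846))) + 1/17608 = (-11651 + (410 + 2846)) + 1/17608 = (-11651 + 3256) + 1/17608 = -8395 + 1/17608 = -147819159/17608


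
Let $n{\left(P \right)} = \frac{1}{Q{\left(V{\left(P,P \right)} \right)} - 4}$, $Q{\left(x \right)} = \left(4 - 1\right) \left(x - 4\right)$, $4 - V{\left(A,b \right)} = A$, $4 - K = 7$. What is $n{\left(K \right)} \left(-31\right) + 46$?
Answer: $\frac{199}{5} \approx 39.8$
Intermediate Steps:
$K = -3$ ($K = 4 - 7 = -3$)
$V{\left(A,b \right)} = 4 - A$
$Q{\left(x \right)} = -12 + 3 x$ ($Q{\left(x \right)} = 3 \left(-4 + x\right) = -12 + 3 x$)
$n{\left(P \right)} = \frac{1}{-4 - 3 P}$ ($n{\left(P \right)} = \frac{1}{\left(-12 + 3 \left(4 - P\right)\right) - 4} = \frac{1}{\left(-12 - \left(-12 + 3 P\right)\right) - 4} = \frac{1}{- 3 P - 4} = \frac{1}{-4 - 3 P}$)
$n{\left(K \right)} \left(-31\right) + 46 = - \frac{1}{4 + 3 \left(-3\right)} \left(-31\right) + 46 = - \frac{1}{4 - 9} \left(-31\right) + 46 = - \frac{1}{-5} \left(-31\right) + 46 = \left(-1\right) \left(- \frac{1}{5}\right) \left(-31\right) + 46 = \frac{1}{5} \left(-31\right) + 46 = - \frac{31}{5} + 46 = \frac{199}{5}$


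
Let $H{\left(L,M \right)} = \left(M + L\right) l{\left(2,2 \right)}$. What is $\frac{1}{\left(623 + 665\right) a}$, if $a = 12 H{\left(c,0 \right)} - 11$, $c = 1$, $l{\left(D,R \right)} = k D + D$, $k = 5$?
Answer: $\frac{1}{171304} \approx 5.8376 \cdot 10^{-6}$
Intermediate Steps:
$l{\left(D,R \right)} = 6 D$ ($l{\left(D,R \right)} = 5 D + D = 6 D$)
$H{\left(L,M \right)} = 12 L + 12 M$ ($H{\left(L,M \right)} = \left(M + L\right) 6 \cdot 2 = \left(L + M\right) 12 = 12 L + 12 M$)
$a = 133$ ($a = 12 \left(12 \cdot 1 + 12 \cdot 0\right) - 11 = 12 \left(12 + 0\right) - 11 = 12 \cdot 12 - 11 = 144 - 11 = 133$)
$\frac{1}{\left(623 + 665\right) a} = \frac{1}{\left(623 + 665\right) 133} = \frac{1}{1288} \cdot \frac{1}{133} = \frac{1}{171304}$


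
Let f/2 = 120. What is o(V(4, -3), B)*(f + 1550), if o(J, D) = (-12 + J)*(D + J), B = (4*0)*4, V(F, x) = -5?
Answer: 152150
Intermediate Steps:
f = 240 (f = 2*120 = 240)
B = 0 (B = 0*4 = 0)
o(V(4, -3), B)*(f + 1550) = ((-5)**2 - 12*0 - 12*(-5) + 0*(-5))*(240 + 1550) = (25 + 0 + 60 + 0)*1790 = 85*1790 = 152150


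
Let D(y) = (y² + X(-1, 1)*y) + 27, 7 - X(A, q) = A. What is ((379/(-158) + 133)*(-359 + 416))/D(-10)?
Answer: 1176195/7426 ≈ 158.39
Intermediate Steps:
X(A, q) = 7 - A
D(y) = 27 + y² + 8*y (D(y) = (y² + (7 - 1*(-1))*y) + 27 = (y² + (7 + 1)*y) + 27 = (y² + 8*y) + 27 = 27 + y² + 8*y)
((379/(-158) + 133)*(-359 + 416))/D(-10) = ((379/(-158) + 133)*(-359 + 416))/(27 + (-10)² + 8*(-10)) = ((379*(-1/158) + 133)*57)/(27 + 100 - 80) = ((-379/158 + 133)*57)/47 = ((20635/158)*57)*(1/47) = (1176195/158)*(1/47) = 1176195/7426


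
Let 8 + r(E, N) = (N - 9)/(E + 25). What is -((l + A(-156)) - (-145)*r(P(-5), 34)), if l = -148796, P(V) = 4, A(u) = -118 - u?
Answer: 149793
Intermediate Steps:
r(E, N) = -8 + (-9 + N)/(25 + E) (r(E, N) = -8 + (N - 9)/(E + 25) = -8 + (-9 + N)/(25 + E))
-((l + A(-156)) - (-145)*r(P(-5), 34)) = -((-148796 + (-118 - 1*(-156))) - (-145)*(-209 + 34 - 8*4)/(25 + 4)) = -((-148796 + (-118 + 156)) - (-145)*(-209 + 34 - 32)/29) = -((-148796 + 38) - (-145)*(1/29)*(-207)) = -(-148758 - (-145)*(-207)/29) = -(-148758 - 1*1035) = -(-148758 - 1035) = -1*(-149793) = 149793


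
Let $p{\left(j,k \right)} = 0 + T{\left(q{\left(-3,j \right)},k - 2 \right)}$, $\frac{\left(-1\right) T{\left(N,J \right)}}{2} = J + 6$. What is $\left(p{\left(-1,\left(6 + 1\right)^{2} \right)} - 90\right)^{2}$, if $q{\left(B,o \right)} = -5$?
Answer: $38416$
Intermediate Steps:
$T{\left(N,J \right)} = -12 - 2 J$ ($T{\left(N,J \right)} = - 2 \left(J + 6\right) = - 2 \left(6 + J\right) = -12 - 2 J$)
$p{\left(j,k \right)} = -8 - 2 k$ ($p{\left(j,k \right)} = 0 - \left(12 + 2 \left(k - 2\right)\right) = 0 - \left(12 + 2 \left(-2 + k\right)\right) = 0 - \left(8 + 2 k\right) = -8 - 2 k$)
$\left(p{\left(-1,\left(6 + 1\right)^{2} \right)} - 90\right)^{2} = \left(\left(-8 - 2 \left(6 + 1\right)^{2}\right) - 90\right)^{2} = \left(\left(-8 - 2 \cdot 7^{2}\right) - 90\right)^{2} = \left(\left(-8 - 98\right) - 90\right)^{2} = \left(-106 - 90\right)^{2} = \left(-196\right)^{2} = 38416$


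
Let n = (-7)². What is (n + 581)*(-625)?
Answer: -393750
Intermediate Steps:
n = 49
(n + 581)*(-625) = (49 + 581)*(-625) = 630*(-625) = -393750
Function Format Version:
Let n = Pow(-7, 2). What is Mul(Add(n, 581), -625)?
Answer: -393750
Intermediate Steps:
n = 49
Mul(Add(n, 581), -625) = Mul(Add(49, 581), -625) = Mul(630, -625) = -393750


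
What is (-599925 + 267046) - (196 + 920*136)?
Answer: -458195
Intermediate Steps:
(-599925 + 267046) - (196 + 920*136) = -332879 - (196 + 125120) = -332879 - 1*125316 = -332879 - 125316 = -458195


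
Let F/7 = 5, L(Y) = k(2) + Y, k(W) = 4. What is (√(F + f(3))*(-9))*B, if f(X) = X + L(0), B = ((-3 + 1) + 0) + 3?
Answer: -9*√42 ≈ -58.327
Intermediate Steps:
L(Y) = 4 + Y
F = 35 (F = 7*5 = 35)
B = 1 (B = (-2 + 0) + 3 = -2 + 3 = 1)
f(X) = 4 + X (f(X) = X + (4 + 0) = X + 4 = 4 + X)
(√(F + f(3))*(-9))*B = (√(35 + (4 + 3))*(-9))*1 = (√(35 + 7)*(-9))*1 = (√42*(-9))*1 = -9*√42*1 = -9*√42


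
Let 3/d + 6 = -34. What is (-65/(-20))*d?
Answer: -39/160 ≈ -0.24375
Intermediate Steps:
d = -3/40 (d = 3/(-6 - 34) = 3/(-40) = 3*(-1/40) = -3/40 ≈ -0.075000)
(-65/(-20))*d = -65/(-20)*(-3/40) = -65*(-1)/20*(-3/40) = -13*(-¼)*(-3/40) = (13/4)*(-3/40) = -39/160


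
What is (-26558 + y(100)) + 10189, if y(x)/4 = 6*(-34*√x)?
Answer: -24529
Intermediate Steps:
y(x) = -816*√x (y(x) = 4*(6*(-34*√x)) = 4*(-204*√x) = -816*√x)
(-26558 + y(100)) + 10189 = (-26558 - 816*√100) + 10189 = (-26558 - 816*10) + 10189 = (-26558 - 8160) + 10189 = -34718 + 10189 = -24529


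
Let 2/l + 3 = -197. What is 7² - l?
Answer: 4901/100 ≈ 49.010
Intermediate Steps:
l = -1/100 (l = 2/(-3 - 197) = 2/(-200) = 2*(-1/200) = -1/100 ≈ -0.010000)
7² - l = 7² - 1*(-1/100) = 49 + 1/100 = 4901/100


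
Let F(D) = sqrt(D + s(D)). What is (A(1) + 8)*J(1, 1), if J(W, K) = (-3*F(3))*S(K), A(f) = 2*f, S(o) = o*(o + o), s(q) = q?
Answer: -60*sqrt(6) ≈ -146.97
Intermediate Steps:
S(o) = 2*o**2 (S(o) = o*(2*o) = 2*o**2)
F(D) = sqrt(2)*sqrt(D) (F(D) = sqrt(D + D) = sqrt(2*D) = sqrt(2)*sqrt(D))
J(W, K) = -6*sqrt(6)*K**2 (J(W, K) = (-3*sqrt(2)*sqrt(3))*(2*K**2) = (-3*sqrt(6))*(2*K**2) = -6*sqrt(6)*K**2)
(A(1) + 8)*J(1, 1) = (2*1 + 8)*(-6*sqrt(6)*1**2) = (2 + 8)*(-6*sqrt(6)*1) = 10*(-6*sqrt(6)) = -60*sqrt(6)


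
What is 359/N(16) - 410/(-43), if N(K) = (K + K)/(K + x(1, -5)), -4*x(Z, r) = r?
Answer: 1117633/5504 ≈ 203.06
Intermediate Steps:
x(Z, r) = -r/4
N(K) = 2*K/(5/4 + K) (N(K) = (K + K)/(K - 1/4*(-5)) = (2*K)/(K + 5/4) = (2*K)/(5/4 + K) = 2*K/(5/4 + K))
359/N(16) - 410/(-43) = 359/((8*16/(5 + 4*16))) - 410/(-43) = 359/((8*16/(5 + 64))) - 410*(-1/43) = 359/((8*16/69)) + 410/43 = 359/((8*16*(1/69))) + 410/43 = 359/(128/69) + 410/43 = 359*(69/128) + 410/43 = 24771/128 + 410/43 = 1117633/5504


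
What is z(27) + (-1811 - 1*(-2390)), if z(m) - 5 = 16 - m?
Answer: 573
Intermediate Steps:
z(m) = 21 - m (z(m) = 5 + (16 - m) = 21 - m)
z(27) + (-1811 - 1*(-2390)) = (21 - 1*27) + (-1811 - 1*(-2390)) = (21 - 27) + (-1811 + 2390) = -6 + 579 = 573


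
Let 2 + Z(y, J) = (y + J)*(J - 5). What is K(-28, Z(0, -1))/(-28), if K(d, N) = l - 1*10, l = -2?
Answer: 3/7 ≈ 0.42857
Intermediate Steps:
Z(y, J) = -2 + (-5 + J)*(J + y) (Z(y, J) = -2 + (y + J)*(J - 5) = -2 + (J + y)*(-5 + J) = -2 + (-5 + J)*(J + y))
K(d, N) = -12 (K(d, N) = -2 - 1*10 = -2 - 10 = -12)
K(-28, Z(0, -1))/(-28) = -12/(-28) = -12*(-1/28) = 3/7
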